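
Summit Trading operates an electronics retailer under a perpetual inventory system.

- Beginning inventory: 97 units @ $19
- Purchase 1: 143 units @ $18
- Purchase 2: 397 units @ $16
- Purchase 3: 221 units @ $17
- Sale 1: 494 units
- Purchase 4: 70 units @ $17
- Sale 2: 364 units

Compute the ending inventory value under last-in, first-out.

Ending inventory = $1,330

Sale 1 (494) [LIFO — newest first]: 221 @ $17 + 273 @ $16 = $8,125
Sale 2 (364) [LIFO — newest first]: 70 @ $17 + 124 @ $16 + 143 @ $18 + 27 @ $19 = $6,261
Total COGS = $8,125 + $6,261 = $14,386
Ending inventory: 70 @ $19 = $1,330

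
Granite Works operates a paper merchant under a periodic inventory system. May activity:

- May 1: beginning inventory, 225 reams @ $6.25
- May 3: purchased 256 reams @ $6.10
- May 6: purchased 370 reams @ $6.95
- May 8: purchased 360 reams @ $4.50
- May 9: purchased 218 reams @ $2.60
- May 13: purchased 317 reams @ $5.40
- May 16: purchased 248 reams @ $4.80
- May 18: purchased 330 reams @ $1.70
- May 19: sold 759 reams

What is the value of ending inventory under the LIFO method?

Ending inventory = $8,460.55

May 19, 759 sold [LIFO — newest first]: 330 @ $1.70 + 248 @ $4.80 + 181 @ $5.40 = $2,728.80
Ending inventory: 225 @ $6.25 + 256 @ $6.10 + 370 @ $6.95 + 360 @ $4.50 + 218 @ $2.60 + 136 @ $5.40 = $8,460.55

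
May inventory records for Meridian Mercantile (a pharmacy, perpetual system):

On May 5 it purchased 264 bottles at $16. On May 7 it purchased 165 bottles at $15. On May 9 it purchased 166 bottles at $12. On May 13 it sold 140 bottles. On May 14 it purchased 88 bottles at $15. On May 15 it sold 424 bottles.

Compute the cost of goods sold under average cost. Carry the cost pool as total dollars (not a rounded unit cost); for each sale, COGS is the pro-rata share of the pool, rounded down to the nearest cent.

After May 5: 264 on hand, pool $4,224.00 (≈ $16.0000 each)
After May 7: 429 on hand, pool $6,699.00 (≈ $15.6154 each)
After May 9: 595 on hand, pool $8,691.00 (≈ $14.6067 each)
May 13, sell 140: 140/595 × $8,691.00 → $2,044.94
After May 14: 543 on hand, pool $7,966.06 (≈ $14.6705 each)
May 15, sell 424: 424/543 × $7,966.06 → $6,220.27
Total COGS = $2,044.94 + $6,220.27 = $8,265.21
Ending inventory (cost pool remaining) = $1,745.79

COGS = $8,265.21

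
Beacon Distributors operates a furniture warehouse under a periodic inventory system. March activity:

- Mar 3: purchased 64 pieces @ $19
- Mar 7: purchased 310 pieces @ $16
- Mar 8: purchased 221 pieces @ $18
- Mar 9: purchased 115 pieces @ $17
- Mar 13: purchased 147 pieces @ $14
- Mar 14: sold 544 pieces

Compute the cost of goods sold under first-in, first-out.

Mar 14, 544 sold [FIFO — oldest first]: 64 @ $19 + 310 @ $16 + 170 @ $18 = $9,236
Ending inventory: 51 @ $18 + 115 @ $17 + 147 @ $14 = $4,931

COGS = $9,236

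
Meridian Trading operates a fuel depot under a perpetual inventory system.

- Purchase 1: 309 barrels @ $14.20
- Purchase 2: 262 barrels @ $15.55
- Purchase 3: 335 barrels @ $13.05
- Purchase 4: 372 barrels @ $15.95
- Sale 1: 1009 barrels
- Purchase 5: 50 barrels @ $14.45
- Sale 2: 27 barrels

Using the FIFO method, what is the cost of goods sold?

COGS = $14,907.15

Sale 1 (1009) [FIFO — oldest first]: 309 @ $14.20 + 262 @ $15.55 + 335 @ $13.05 + 103 @ $15.95 = $14,476.50
Sale 2 (27) [FIFO — oldest first]: 27 @ $15.95 = $430.65
Total COGS = $14,476.50 + $430.65 = $14,907.15
Ending inventory: 242 @ $15.95 + 50 @ $14.45 = $4,582.40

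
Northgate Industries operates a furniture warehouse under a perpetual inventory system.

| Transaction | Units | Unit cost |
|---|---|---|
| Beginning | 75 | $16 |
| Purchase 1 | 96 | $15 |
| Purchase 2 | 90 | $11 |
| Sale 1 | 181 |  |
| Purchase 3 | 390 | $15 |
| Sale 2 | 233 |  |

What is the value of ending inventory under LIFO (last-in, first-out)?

Sale 1 (181) [LIFO — newest first]: 90 @ $11 + 91 @ $15 = $2,355
Sale 2 (233) [LIFO — newest first]: 233 @ $15 = $3,495
Total COGS = $2,355 + $3,495 = $5,850
Ending inventory: 75 @ $16 + 5 @ $15 + 157 @ $15 = $3,630

Ending inventory = $3,630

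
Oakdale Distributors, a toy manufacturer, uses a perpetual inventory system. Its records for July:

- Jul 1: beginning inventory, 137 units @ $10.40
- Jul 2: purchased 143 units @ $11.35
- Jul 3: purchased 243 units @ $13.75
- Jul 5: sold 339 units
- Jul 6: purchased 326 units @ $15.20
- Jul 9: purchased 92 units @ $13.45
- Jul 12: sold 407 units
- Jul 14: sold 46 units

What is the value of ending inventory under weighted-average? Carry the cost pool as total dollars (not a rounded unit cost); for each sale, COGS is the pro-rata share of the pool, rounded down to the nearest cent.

After Jul 1: 137 on hand, pool $1,424.80 (≈ $10.4000 each)
After Jul 2: 280 on hand, pool $3,047.85 (≈ $10.8852 each)
After Jul 3: 523 on hand, pool $6,389.10 (≈ $12.2163 each)
Jul 5, sell 339: 339/523 × $6,389.10 → $4,141.30
After Jul 6: 510 on hand, pool $7,203.00 (≈ $14.1235 each)
After Jul 9: 602 on hand, pool $8,440.40 (≈ $14.0206 each)
Jul 12, sell 407: 407/602 × $8,440.40 → $5,706.38
Jul 14, sell 46: 46/195 × $2,734.02 → $644.94
Total COGS = $4,141.30 + $5,706.38 + $644.94 = $10,492.62
Ending inventory (cost pool remaining) = $2,089.08

Ending inventory = $2,089.08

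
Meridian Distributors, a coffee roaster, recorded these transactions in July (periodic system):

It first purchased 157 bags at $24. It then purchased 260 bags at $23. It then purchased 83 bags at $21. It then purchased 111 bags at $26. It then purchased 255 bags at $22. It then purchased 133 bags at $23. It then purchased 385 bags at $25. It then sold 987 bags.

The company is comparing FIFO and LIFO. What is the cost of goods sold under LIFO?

COGS = $23,383

FIFO COGS: 157 @ $24 + 260 @ $23 + 83 @ $21 + 111 @ $26 + 255 @ $22 + 121 @ $23 = $22,770
LIFO COGS: 385 @ $25 + 133 @ $23 + 255 @ $22 + 111 @ $26 + 83 @ $21 + 20 @ $23 = $23,383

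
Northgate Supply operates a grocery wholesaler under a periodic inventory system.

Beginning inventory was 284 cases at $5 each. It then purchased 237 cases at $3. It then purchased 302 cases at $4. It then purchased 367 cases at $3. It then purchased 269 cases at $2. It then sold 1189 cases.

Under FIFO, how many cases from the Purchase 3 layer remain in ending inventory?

1

Sale 1 (1189) [FIFO — oldest first]: 284 @ $5 + 237 @ $3 + 302 @ $4 + 366 @ $3 = $4,437
Ending inventory: 1 @ $3 + 269 @ $2 = $541
Check: goods available $4,978 = COGS $4,437 + ending $541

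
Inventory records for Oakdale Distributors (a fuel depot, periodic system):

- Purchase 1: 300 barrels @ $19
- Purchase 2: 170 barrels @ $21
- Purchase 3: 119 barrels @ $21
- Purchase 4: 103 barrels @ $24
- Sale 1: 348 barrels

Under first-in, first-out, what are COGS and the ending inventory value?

COGS = $6,708; ending inventory = $7,533

Sale 1 (348) [FIFO — oldest first]: 300 @ $19 + 48 @ $21 = $6,708
Ending inventory: 122 @ $21 + 119 @ $21 + 103 @ $24 = $7,533
Check: goods available $14,241 = COGS $6,708 + ending $7,533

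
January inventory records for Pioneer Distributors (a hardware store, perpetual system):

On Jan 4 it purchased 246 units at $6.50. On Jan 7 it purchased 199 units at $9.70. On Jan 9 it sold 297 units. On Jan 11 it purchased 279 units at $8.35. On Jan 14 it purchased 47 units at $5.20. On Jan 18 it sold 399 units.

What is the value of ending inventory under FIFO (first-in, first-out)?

Jan 9, 297 sold [FIFO — oldest first]: 246 @ $6.50 + 51 @ $9.70 = $2,093.70
Jan 18, 399 sold [FIFO — oldest first]: 148 @ $9.70 + 251 @ $8.35 = $3,531.45
Total COGS = $2,093.70 + $3,531.45 = $5,625.15
Ending inventory: 28 @ $8.35 + 47 @ $5.20 = $478.20
Check: goods available $6,103.35 = COGS $5,625.15 + ending $478.20

Ending inventory = $478.20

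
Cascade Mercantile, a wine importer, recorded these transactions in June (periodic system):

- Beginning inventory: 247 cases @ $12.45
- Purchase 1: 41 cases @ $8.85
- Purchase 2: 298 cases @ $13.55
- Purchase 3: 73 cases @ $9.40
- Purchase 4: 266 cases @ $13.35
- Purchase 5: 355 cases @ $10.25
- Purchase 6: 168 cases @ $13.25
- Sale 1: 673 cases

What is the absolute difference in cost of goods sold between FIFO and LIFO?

$481.75

FIFO COGS: 247 @ $12.45 + 41 @ $8.85 + 298 @ $13.55 + 73 @ $9.40 + 14 @ $13.35 = $8,349.00
LIFO COGS: 168 @ $13.25 + 355 @ $10.25 + 150 @ $13.35 = $7,867.25
Difference = |$8,349.00 − $7,867.25| = $481.75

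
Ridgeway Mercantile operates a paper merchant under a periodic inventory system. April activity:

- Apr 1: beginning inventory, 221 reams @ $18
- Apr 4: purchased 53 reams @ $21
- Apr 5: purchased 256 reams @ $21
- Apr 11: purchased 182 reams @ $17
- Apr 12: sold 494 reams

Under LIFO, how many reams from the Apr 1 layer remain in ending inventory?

Apr 12, 494 sold [LIFO — newest first]: 182 @ $17 + 256 @ $21 + 53 @ $21 + 3 @ $18 = $9,637
Ending inventory: 218 @ $18 = $3,924

218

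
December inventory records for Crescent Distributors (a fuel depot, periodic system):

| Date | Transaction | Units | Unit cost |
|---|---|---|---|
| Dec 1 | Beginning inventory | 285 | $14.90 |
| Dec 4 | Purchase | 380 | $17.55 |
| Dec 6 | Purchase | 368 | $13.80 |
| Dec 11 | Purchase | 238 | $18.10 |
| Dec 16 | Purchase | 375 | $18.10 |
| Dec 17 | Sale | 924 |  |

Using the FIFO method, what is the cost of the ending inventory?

Dec 17, 924 sold [FIFO — oldest first]: 285 @ $14.90 + 380 @ $17.55 + 259 @ $13.80 = $14,489.70
Ending inventory: 109 @ $13.80 + 238 @ $18.10 + 375 @ $18.10 = $12,599.50

Ending inventory = $12,599.50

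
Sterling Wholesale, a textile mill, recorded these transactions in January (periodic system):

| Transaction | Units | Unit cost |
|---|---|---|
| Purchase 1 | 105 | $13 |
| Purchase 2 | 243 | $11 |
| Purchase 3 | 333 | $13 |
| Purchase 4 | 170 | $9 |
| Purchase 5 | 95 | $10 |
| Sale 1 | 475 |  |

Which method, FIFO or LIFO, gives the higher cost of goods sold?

FIFO COGS: 105 @ $13 + 243 @ $11 + 127 @ $13 = $5,689
LIFO COGS: 95 @ $10 + 170 @ $9 + 210 @ $13 = $5,210

FIFO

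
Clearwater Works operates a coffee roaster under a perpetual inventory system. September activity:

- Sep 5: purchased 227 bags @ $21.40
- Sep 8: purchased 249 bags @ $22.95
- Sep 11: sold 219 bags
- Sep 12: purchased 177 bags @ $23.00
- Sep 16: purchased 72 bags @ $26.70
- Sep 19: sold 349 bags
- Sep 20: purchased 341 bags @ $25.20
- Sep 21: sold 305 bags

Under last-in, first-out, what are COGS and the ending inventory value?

Sep 11, 219 sold [LIFO — newest first]: 219 @ $22.95 = $5,026.05
Sep 19, 349 sold [LIFO — newest first]: 72 @ $26.70 + 177 @ $23.00 + 30 @ $22.95 + 70 @ $21.40 = $8,179.90
Sep 21, 305 sold [LIFO — newest first]: 305 @ $25.20 = $7,686.00
Total COGS = $5,026.05 + $8,179.90 + $7,686.00 = $20,891.95
Ending inventory: 157 @ $21.40 + 36 @ $25.20 = $4,267.00

COGS = $20,891.95; ending inventory = $4,267.00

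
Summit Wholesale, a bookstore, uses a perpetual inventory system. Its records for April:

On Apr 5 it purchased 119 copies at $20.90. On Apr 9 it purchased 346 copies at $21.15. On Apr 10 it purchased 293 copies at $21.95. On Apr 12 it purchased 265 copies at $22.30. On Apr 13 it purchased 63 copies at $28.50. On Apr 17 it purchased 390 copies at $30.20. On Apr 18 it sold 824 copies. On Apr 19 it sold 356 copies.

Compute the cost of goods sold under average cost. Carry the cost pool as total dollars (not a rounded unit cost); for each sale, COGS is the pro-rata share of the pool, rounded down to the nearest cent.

COGS = $28,556.11

After Apr 5: 119 on hand, pool $2,487.10 (≈ $20.9000 each)
After Apr 9: 465 on hand, pool $9,805.00 (≈ $21.0860 each)
After Apr 10: 758 on hand, pool $16,236.35 (≈ $21.4200 each)
After Apr 12: 1023 on hand, pool $22,145.85 (≈ $21.6479 each)
After Apr 13: 1086 on hand, pool $23,941.35 (≈ $22.0454 each)
After Apr 17: 1476 on hand, pool $35,719.35 (≈ $24.2001 each)
Apr 18, sell 824: 824/1476 × $35,719.35 → $19,940.88
Apr 19, sell 356: 356/652 × $15,778.47 → $8,615.23
Total COGS = $19,940.88 + $8,615.23 = $28,556.11
Ending inventory (cost pool remaining) = $7,163.24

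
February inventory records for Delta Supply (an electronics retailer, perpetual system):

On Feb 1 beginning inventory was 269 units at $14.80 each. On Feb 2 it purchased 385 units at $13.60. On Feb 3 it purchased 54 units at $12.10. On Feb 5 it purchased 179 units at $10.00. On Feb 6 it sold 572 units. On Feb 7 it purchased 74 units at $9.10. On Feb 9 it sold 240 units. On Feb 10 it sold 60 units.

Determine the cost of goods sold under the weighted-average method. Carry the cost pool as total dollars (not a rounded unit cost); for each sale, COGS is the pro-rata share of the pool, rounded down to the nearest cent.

After Feb 1: 269 on hand, pool $3,981.20 (≈ $14.8000 each)
After Feb 2: 654 on hand, pool $9,217.20 (≈ $14.0936 each)
After Feb 3: 708 on hand, pool $9,870.60 (≈ $13.9415 each)
After Feb 5: 887 on hand, pool $11,660.60 (≈ $13.1461 each)
Feb 6, sell 572: 572/887 × $11,660.60 → $7,519.57
After Feb 7: 389 on hand, pool $4,814.43 (≈ $12.3764 each)
Feb 9, sell 240: 240/389 × $4,814.43 → $2,970.34
Feb 10, sell 60: 60/149 × $1,844.09 → $742.58
Total COGS = $7,519.57 + $2,970.34 + $742.58 = $11,232.49
Ending inventory (cost pool remaining) = $1,101.51

COGS = $11,232.49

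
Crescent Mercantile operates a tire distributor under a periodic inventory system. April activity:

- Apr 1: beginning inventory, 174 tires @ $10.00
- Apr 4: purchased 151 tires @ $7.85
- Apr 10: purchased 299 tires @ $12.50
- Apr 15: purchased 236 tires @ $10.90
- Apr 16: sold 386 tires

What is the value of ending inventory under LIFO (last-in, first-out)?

Ending inventory = $4,787.85

Apr 16, 386 sold [LIFO — newest first]: 236 @ $10.90 + 150 @ $12.50 = $4,447.40
Ending inventory: 174 @ $10.00 + 151 @ $7.85 + 149 @ $12.50 = $4,787.85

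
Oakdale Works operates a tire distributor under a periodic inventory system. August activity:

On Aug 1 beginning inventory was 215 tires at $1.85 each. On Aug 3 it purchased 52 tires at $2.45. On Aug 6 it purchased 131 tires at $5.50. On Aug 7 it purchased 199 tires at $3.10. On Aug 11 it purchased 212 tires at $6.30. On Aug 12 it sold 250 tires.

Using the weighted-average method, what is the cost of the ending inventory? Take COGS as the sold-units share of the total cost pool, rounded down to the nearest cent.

Aug 12, sell 250: 250/809 × $3,198.15 → $988.30
Ending inventory (cost pool remaining) = $2,209.85

Ending inventory = $2,209.85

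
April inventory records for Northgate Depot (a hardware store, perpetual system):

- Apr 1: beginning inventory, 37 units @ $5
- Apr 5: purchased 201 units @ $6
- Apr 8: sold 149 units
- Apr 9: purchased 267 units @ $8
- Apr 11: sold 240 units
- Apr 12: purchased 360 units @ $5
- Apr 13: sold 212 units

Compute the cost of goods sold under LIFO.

Apr 8, 149 sold [LIFO — newest first]: 149 @ $6 = $894
Apr 11, 240 sold [LIFO — newest first]: 240 @ $8 = $1,920
Apr 13, 212 sold [LIFO — newest first]: 212 @ $5 = $1,060
Total COGS = $894 + $1,920 + $1,060 = $3,874
Ending inventory: 37 @ $5 + 52 @ $6 + 27 @ $8 + 148 @ $5 = $1,453

COGS = $3,874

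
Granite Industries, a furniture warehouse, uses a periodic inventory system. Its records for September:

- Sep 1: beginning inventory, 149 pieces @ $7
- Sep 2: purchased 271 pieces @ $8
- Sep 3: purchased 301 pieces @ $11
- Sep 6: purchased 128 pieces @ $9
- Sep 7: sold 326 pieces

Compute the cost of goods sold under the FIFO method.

COGS = $2,459

Sep 7, 326 sold [FIFO — oldest first]: 149 @ $7 + 177 @ $8 = $2,459
Ending inventory: 94 @ $8 + 301 @ $11 + 128 @ $9 = $5,215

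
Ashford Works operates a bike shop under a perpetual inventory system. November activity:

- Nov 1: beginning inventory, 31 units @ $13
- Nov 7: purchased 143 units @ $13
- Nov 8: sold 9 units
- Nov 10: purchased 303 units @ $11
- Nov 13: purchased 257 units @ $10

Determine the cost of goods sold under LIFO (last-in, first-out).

Nov 8, 9 sold [LIFO — newest first]: 9 @ $13 = $117
Ending inventory: 31 @ $13 + 134 @ $13 + 303 @ $11 + 257 @ $10 = $8,048

COGS = $117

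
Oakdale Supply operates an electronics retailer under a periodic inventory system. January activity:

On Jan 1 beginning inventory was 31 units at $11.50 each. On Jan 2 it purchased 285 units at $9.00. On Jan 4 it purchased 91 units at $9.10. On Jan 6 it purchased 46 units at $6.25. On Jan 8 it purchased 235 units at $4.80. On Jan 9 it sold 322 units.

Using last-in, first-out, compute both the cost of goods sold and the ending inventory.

COGS = $1,788.60; ending inventory = $3,376.50

Jan 9, 322 sold [LIFO — newest first]: 235 @ $4.80 + 46 @ $6.25 + 41 @ $9.10 = $1,788.60
Ending inventory: 31 @ $11.50 + 285 @ $9.00 + 50 @ $9.10 = $3,376.50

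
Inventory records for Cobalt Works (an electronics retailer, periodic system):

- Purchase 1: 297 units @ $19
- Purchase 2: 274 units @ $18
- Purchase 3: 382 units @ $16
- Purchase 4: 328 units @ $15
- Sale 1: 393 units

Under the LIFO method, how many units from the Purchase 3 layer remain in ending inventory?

Sale 1 (393) [LIFO — newest first]: 328 @ $15 + 65 @ $16 = $5,960
Ending inventory: 297 @ $19 + 274 @ $18 + 317 @ $16 = $15,647
Check: goods available $21,607 = COGS $5,960 + ending $15,647

317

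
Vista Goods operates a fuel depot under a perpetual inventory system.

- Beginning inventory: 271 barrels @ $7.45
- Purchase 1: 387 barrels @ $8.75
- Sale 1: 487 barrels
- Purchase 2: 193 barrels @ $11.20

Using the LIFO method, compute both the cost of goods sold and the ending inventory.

COGS = $4,131.25; ending inventory = $3,435.55

Sale 1 (487) [LIFO — newest first]: 387 @ $8.75 + 100 @ $7.45 = $4,131.25
Ending inventory: 171 @ $7.45 + 193 @ $11.20 = $3,435.55
Check: goods available $7,566.80 = COGS $4,131.25 + ending $3,435.55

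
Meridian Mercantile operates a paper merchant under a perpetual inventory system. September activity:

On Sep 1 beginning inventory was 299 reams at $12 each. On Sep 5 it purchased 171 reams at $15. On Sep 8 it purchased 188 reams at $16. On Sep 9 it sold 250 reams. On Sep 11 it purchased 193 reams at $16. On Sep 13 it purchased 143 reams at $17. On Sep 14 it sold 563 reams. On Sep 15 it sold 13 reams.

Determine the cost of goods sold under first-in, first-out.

Sep 9, 250 sold [FIFO — oldest first]: 250 @ $12 = $3,000
Sep 14, 563 sold [FIFO — oldest first]: 49 @ $12 + 171 @ $15 + 188 @ $16 + 155 @ $16 = $8,641
Sep 15, 13 sold [FIFO — oldest first]: 13 @ $16 = $208
Total COGS = $3,000 + $8,641 + $208 = $11,849
Ending inventory: 25 @ $16 + 143 @ $17 = $2,831
Check: goods available $14,680 = COGS $11,849 + ending $2,831

COGS = $11,849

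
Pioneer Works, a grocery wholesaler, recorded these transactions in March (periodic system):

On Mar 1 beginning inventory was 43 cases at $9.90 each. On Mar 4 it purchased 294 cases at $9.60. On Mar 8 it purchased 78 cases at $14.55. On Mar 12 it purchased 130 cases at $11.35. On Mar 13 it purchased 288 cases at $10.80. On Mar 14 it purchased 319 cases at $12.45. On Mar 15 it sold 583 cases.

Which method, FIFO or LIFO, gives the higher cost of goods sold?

FIFO COGS: 43 @ $9.90 + 294 @ $9.60 + 78 @ $14.55 + 130 @ $11.35 + 38 @ $10.80 = $6,268.90
LIFO COGS: 319 @ $12.45 + 264 @ $10.80 = $6,822.75

LIFO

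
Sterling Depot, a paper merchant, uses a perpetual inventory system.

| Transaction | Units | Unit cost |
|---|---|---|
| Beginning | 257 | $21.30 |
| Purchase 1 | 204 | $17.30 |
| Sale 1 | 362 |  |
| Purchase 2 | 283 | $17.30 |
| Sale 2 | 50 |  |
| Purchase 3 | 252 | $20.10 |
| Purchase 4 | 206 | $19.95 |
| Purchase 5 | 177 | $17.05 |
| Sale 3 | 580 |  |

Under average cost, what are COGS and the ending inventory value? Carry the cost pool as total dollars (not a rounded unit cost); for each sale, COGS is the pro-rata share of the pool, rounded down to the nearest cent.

COGS = $18,836.90; ending inventory = $7,255.05

After Beginning: 257 on hand, pool $5,474.10 (≈ $21.3000 each)
After Purchase 1: 461 on hand, pool $9,003.30 (≈ $19.5299 each)
Sale 1, sell 362: 362/461 × $9,003.30 → $7,069.83
After Purchase 2: 382 on hand, pool $6,829.37 (≈ $17.8779 each)
Sale 2, sell 50: 50/382 × $6,829.37 → $893.89
After Purchase 3: 584 on hand, pool $11,000.68 (≈ $18.8368 each)
After Purchase 4: 790 on hand, pool $15,110.38 (≈ $19.1271 each)
After Purchase 5: 967 on hand, pool $18,128.23 (≈ $18.7469 each)
Sale 3, sell 580: 580/967 × $18,128.23 → $10,873.18
Total COGS = $7,069.83 + $893.89 + $10,873.18 = $18,836.90
Ending inventory (cost pool remaining) = $7,255.05
Check: goods available $26,091.95 = COGS $18,836.90 + ending $7,255.05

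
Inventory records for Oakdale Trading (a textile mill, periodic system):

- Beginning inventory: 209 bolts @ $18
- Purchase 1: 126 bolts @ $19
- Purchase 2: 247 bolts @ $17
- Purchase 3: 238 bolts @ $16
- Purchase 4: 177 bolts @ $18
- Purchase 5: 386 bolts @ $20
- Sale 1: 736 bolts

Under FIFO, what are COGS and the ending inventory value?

COGS = $12,819; ending inventory = $12,250

Sale 1 (736) [FIFO — oldest first]: 209 @ $18 + 126 @ $19 + 247 @ $17 + 154 @ $16 = $12,819
Ending inventory: 84 @ $16 + 177 @ $18 + 386 @ $20 = $12,250
Check: goods available $25,069 = COGS $12,819 + ending $12,250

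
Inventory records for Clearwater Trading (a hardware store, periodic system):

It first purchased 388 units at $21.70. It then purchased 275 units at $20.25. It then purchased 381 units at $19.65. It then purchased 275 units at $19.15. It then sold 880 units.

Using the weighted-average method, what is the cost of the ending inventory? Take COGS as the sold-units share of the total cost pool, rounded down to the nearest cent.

Sale 1, sell 880: 880/1319 × $26,741.25 → $17,841.01
Ending inventory (cost pool remaining) = $8,900.24

Ending inventory = $8,900.24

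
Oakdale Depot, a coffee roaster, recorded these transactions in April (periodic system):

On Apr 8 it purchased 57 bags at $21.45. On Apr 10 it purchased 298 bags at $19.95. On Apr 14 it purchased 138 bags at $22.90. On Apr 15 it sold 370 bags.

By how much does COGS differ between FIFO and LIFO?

FIFO COGS: 57 @ $21.45 + 298 @ $19.95 + 15 @ $22.90 = $7,511.25
LIFO COGS: 138 @ $22.90 + 232 @ $19.95 = $7,788.60
Difference = |$7,511.25 − $7,788.60| = $277.35

$277.35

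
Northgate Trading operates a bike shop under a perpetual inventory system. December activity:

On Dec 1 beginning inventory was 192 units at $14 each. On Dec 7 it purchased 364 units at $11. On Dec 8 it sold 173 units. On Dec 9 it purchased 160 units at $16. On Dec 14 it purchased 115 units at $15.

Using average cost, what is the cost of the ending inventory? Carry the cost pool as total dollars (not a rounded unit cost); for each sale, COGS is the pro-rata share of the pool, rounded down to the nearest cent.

Ending inventory = $8,894.78

After Dec 1: 192 on hand, pool $2,688.00 (≈ $14.0000 each)
After Dec 7: 556 on hand, pool $6,692.00 (≈ $12.0360 each)
Dec 8, sell 173: 173/556 × $6,692.00 → $2,082.22
After Dec 9: 543 on hand, pool $7,169.78 (≈ $13.2040 each)
After Dec 14: 658 on hand, pool $8,894.78 (≈ $13.5179 each)
Ending inventory (cost pool remaining) = $8,894.78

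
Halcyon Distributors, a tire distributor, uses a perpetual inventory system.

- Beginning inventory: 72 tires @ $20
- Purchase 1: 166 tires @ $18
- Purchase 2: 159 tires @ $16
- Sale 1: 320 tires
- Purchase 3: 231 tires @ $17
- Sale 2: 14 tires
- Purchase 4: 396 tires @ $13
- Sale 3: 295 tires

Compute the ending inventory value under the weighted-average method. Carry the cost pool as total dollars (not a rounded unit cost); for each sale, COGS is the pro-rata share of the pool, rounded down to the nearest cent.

After Beginning: 72 on hand, pool $1,440.00 (≈ $20.0000 each)
After Purchase 1: 238 on hand, pool $4,428.00 (≈ $18.6050 each)
After Purchase 2: 397 on hand, pool $6,972.00 (≈ $17.5617 each)
Sale 1, sell 320: 320/397 × $6,972.00 → $5,619.74
After Purchase 3: 308 on hand, pool $5,279.26 (≈ $17.1405 each)
Sale 2, sell 14: 14/308 × $5,279.26 → $239.96
After Purchase 4: 690 on hand, pool $10,187.30 (≈ $14.7642 each)
Sale 3, sell 295: 295/690 × $10,187.30 → $4,355.43
Total COGS = $5,619.74 + $239.96 + $4,355.43 = $10,215.13
Ending inventory (cost pool remaining) = $5,831.87
Check: goods available $16,047.00 = COGS $10,215.13 + ending $5,831.87

Ending inventory = $5,831.87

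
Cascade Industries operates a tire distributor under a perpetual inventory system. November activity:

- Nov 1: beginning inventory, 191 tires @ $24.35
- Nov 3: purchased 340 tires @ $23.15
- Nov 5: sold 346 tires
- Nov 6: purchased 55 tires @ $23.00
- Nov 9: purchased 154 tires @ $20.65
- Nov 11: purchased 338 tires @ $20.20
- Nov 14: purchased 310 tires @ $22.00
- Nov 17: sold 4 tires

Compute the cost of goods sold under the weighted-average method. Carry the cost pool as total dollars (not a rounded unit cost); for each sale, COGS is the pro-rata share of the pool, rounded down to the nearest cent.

After Nov 1: 191 on hand, pool $4,650.85 (≈ $24.3500 each)
After Nov 3: 531 on hand, pool $12,521.85 (≈ $23.5816 each)
Nov 5, sell 346: 346/531 × $12,521.85 → $8,159.24
After Nov 6: 240 on hand, pool $5,627.61 (≈ $23.4484 each)
After Nov 9: 394 on hand, pool $8,807.71 (≈ $22.3546 each)
After Nov 11: 732 on hand, pool $15,635.31 (≈ $21.3597 each)
After Nov 14: 1042 on hand, pool $22,455.31 (≈ $21.5502 each)
Nov 17, sell 4: 4/1042 × $22,455.31 → $86.20
Total COGS = $8,159.24 + $86.20 = $8,245.44
Ending inventory (cost pool remaining) = $22,369.11
Check: goods available $30,614.55 = COGS $8,245.44 + ending $22,369.11

COGS = $8,245.44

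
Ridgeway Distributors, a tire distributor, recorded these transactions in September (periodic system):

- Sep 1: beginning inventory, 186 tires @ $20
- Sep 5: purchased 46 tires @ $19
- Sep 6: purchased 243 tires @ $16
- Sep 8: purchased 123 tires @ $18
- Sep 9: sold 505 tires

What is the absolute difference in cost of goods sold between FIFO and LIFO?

FIFO COGS: 186 @ $20 + 46 @ $19 + 243 @ $16 + 30 @ $18 = $9,022
LIFO COGS: 123 @ $18 + 243 @ $16 + 46 @ $19 + 93 @ $20 = $8,836
Difference = |$9,022 − $8,836| = $186

$186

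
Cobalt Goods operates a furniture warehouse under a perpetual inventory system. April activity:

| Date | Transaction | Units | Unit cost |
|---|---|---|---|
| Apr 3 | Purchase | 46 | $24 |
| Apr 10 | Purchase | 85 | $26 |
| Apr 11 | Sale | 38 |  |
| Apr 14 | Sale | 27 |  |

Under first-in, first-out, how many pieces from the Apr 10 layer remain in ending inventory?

66

Apr 11, 38 sold [FIFO — oldest first]: 38 @ $24 = $912
Apr 14, 27 sold [FIFO — oldest first]: 8 @ $24 + 19 @ $26 = $686
Total COGS = $912 + $686 = $1,598
Ending inventory: 66 @ $26 = $1,716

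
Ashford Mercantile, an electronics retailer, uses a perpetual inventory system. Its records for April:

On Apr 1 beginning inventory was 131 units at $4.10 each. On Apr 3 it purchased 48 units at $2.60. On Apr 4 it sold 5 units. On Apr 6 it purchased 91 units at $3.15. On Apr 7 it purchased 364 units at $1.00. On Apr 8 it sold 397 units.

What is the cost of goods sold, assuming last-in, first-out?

COGS = $480.95

Apr 4, 5 sold [LIFO — newest first]: 5 @ $2.60 = $13.00
Apr 8, 397 sold [LIFO — newest first]: 364 @ $1.00 + 33 @ $3.15 = $467.95
Total COGS = $13.00 + $467.95 = $480.95
Ending inventory: 131 @ $4.10 + 43 @ $2.60 + 58 @ $3.15 = $831.60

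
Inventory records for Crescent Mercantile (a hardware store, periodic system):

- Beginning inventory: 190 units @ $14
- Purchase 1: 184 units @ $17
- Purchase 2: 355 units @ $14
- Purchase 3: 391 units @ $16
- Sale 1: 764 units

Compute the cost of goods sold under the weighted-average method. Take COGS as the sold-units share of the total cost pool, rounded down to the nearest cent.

Sale 1, sell 764: 764/1120 × $17,014.00 → $11,605.97
Ending inventory (cost pool remaining) = $5,408.03

COGS = $11,605.97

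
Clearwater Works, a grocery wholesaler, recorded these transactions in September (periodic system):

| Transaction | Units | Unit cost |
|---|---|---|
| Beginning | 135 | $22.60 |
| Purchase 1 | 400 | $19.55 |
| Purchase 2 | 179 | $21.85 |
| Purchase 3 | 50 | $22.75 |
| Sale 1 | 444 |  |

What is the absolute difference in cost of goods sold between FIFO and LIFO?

$159.95

FIFO COGS: 135 @ $22.60 + 309 @ $19.55 = $9,091.95
LIFO COGS: 50 @ $22.75 + 179 @ $21.85 + 215 @ $19.55 = $9,251.90
Difference = |$9,091.95 − $9,251.90| = $159.95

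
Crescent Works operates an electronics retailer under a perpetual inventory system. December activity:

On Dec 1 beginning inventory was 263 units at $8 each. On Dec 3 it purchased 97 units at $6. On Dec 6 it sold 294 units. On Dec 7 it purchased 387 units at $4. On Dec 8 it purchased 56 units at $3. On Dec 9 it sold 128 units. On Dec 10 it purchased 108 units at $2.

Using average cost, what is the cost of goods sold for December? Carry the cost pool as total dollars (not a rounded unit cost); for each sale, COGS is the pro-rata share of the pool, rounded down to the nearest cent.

COGS = $2,748.92

After Dec 1: 263 on hand, pool $2,104.00 (≈ $8.0000 each)
After Dec 3: 360 on hand, pool $2,686.00 (≈ $7.4611 each)
Dec 6, sell 294: 294/360 × $2,686.00 → $2,193.56
After Dec 7: 453 on hand, pool $2,040.44 (≈ $4.5043 each)
After Dec 8: 509 on hand, pool $2,208.44 (≈ $4.3388 each)
Dec 9, sell 128: 128/509 × $2,208.44 → $555.36
After Dec 10: 489 on hand, pool $1,869.08 (≈ $3.8222 each)
Total COGS = $2,193.56 + $555.36 = $2,748.92
Ending inventory (cost pool remaining) = $1,869.08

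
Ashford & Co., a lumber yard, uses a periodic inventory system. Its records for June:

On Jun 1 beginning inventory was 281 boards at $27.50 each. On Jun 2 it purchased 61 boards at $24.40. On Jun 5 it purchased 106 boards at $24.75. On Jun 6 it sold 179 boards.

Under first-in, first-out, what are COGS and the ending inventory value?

Jun 6, 179 sold [FIFO — oldest first]: 179 @ $27.50 = $4,922.50
Ending inventory: 102 @ $27.50 + 61 @ $24.40 + 106 @ $24.75 = $6,916.90

COGS = $4,922.50; ending inventory = $6,916.90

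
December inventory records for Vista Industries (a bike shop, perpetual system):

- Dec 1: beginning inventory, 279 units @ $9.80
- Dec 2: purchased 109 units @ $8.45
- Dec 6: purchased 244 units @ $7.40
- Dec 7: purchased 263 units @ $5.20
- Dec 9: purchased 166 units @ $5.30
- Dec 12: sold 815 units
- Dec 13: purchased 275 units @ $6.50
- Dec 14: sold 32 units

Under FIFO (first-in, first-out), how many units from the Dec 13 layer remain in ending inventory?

Dec 12, 815 sold [FIFO — oldest first]: 279 @ $9.80 + 109 @ $8.45 + 244 @ $7.40 + 183 @ $5.20 = $6,412.45
Dec 14, 32 sold [FIFO — oldest first]: 32 @ $5.20 = $166.40
Total COGS = $6,412.45 + $166.40 = $6,578.85
Ending inventory: 48 @ $5.20 + 166 @ $5.30 + 275 @ $6.50 = $2,916.90

275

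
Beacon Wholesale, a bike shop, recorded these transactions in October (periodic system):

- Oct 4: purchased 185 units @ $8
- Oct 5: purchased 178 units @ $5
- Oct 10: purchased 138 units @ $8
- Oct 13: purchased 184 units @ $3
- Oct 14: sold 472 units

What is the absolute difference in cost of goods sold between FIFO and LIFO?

FIFO COGS: 185 @ $8 + 178 @ $5 + 109 @ $8 = $3,242
LIFO COGS: 184 @ $3 + 138 @ $8 + 150 @ $5 = $2,406
Difference = |$3,242 − $2,406| = $836

$836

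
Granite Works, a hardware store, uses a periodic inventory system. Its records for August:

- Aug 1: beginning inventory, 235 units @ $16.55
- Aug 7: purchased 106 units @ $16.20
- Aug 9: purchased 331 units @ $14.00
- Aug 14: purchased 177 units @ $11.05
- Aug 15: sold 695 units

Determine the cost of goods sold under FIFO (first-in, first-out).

Aug 15, 695 sold [FIFO — oldest first]: 235 @ $16.55 + 106 @ $16.20 + 331 @ $14.00 + 23 @ $11.05 = $10,494.60
Ending inventory: 154 @ $11.05 = $1,701.70

COGS = $10,494.60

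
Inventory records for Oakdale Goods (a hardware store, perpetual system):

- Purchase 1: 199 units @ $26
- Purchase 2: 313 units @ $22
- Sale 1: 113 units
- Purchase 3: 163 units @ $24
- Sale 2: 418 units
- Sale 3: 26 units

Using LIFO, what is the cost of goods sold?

COGS = $12,904

Sale 1 (113) [LIFO — newest first]: 113 @ $22 = $2,486
Sale 2 (418) [LIFO — newest first]: 163 @ $24 + 200 @ $22 + 55 @ $26 = $9,742
Sale 3 (26) [LIFO — newest first]: 26 @ $26 = $676
Total COGS = $2,486 + $9,742 + $676 = $12,904
Ending inventory: 118 @ $26 = $3,068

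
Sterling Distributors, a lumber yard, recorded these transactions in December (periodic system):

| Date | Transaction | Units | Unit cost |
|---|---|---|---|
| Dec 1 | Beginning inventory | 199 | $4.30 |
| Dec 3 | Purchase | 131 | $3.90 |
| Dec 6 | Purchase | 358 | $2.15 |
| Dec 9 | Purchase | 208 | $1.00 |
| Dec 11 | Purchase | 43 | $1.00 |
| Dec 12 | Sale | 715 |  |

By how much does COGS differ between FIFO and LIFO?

FIFO COGS: 199 @ $4.30 + 131 @ $3.90 + 358 @ $2.15 + 27 @ $1.00 = $2,163.30
LIFO COGS: 43 @ $1.00 + 208 @ $1.00 + 358 @ $2.15 + 106 @ $3.90 = $1,434.10
Difference = |$2,163.30 − $1,434.10| = $729.20

$729.20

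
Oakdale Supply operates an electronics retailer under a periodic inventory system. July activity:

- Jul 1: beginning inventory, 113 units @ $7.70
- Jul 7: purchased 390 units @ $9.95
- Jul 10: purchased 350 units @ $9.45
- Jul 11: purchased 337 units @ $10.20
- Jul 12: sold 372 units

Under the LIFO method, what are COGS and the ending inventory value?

Jul 12, 372 sold [LIFO — newest first]: 337 @ $10.20 + 35 @ $9.45 = $3,768.15
Ending inventory: 113 @ $7.70 + 390 @ $9.95 + 315 @ $9.45 = $7,727.35

COGS = $3,768.15; ending inventory = $7,727.35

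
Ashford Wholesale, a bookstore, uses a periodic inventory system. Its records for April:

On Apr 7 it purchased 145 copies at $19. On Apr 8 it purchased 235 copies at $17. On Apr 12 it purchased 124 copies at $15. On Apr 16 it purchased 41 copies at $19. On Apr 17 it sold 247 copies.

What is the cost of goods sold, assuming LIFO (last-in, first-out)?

Apr 17, 247 sold [LIFO — newest first]: 41 @ $19 + 124 @ $15 + 82 @ $17 = $4,033
Ending inventory: 145 @ $19 + 153 @ $17 = $5,356
Check: goods available $9,389 = COGS $4,033 + ending $5,356

COGS = $4,033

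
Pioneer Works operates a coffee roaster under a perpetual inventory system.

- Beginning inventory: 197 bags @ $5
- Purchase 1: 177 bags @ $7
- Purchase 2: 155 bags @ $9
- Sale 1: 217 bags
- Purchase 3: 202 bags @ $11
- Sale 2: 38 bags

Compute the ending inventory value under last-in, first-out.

Ending inventory = $3,594

Sale 1 (217) [LIFO — newest first]: 155 @ $9 + 62 @ $7 = $1,829
Sale 2 (38) [LIFO — newest first]: 38 @ $11 = $418
Total COGS = $1,829 + $418 = $2,247
Ending inventory: 197 @ $5 + 115 @ $7 + 164 @ $11 = $3,594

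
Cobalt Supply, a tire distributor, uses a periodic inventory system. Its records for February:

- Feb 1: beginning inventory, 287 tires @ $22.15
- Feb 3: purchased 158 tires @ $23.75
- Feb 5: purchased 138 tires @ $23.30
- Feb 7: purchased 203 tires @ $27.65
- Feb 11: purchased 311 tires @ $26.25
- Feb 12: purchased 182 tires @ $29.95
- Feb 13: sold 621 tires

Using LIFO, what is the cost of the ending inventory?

Ending inventory = $15,398.70

Feb 13, 621 sold [LIFO — newest first]: 182 @ $29.95 + 311 @ $26.25 + 128 @ $27.65 = $17,153.85
Ending inventory: 287 @ $22.15 + 158 @ $23.75 + 138 @ $23.30 + 75 @ $27.65 = $15,398.70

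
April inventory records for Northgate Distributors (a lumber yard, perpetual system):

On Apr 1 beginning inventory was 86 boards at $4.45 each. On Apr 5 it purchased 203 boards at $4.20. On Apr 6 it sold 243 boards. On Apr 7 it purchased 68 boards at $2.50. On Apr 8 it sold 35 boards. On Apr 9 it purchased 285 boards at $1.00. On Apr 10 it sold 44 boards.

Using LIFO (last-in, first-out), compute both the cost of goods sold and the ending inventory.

COGS = $1,162.10; ending inventory = $528.20

Apr 6, 243 sold [LIFO — newest first]: 203 @ $4.20 + 40 @ $4.45 = $1,030.60
Apr 8, 35 sold [LIFO — newest first]: 35 @ $2.50 = $87.50
Apr 10, 44 sold [LIFO — newest first]: 44 @ $1.00 = $44.00
Total COGS = $1,030.60 + $87.50 + $44.00 = $1,162.10
Ending inventory: 46 @ $4.45 + 33 @ $2.50 + 241 @ $1.00 = $528.20
Check: goods available $1,690.30 = COGS $1,162.10 + ending $528.20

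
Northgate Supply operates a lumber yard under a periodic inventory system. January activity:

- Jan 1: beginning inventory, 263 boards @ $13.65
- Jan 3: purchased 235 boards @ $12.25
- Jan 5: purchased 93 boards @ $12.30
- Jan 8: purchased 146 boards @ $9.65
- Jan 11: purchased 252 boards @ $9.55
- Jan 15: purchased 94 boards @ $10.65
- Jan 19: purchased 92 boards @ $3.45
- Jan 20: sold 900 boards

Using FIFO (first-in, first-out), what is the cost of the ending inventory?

Jan 20, 900 sold [FIFO — oldest first]: 263 @ $13.65 + 235 @ $12.25 + 93 @ $12.30 + 146 @ $9.65 + 163 @ $9.55 = $10,578.15
Ending inventory: 89 @ $9.55 + 94 @ $10.65 + 92 @ $3.45 = $2,168.45

Ending inventory = $2,168.45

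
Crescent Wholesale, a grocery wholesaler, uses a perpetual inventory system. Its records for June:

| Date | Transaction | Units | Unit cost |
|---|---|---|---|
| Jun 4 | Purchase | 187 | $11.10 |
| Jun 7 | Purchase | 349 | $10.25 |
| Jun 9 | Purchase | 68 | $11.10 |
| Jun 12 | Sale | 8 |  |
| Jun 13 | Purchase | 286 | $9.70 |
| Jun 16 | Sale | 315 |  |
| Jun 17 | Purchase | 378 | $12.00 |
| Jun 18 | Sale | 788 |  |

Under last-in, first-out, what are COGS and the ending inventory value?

Jun 12, 8 sold [LIFO — newest first]: 8 @ $11.10 = $88.80
Jun 16, 315 sold [LIFO — newest first]: 286 @ $9.70 + 29 @ $11.10 = $3,096.10
Jun 18, 788 sold [LIFO — newest first]: 378 @ $12.00 + 31 @ $11.10 + 349 @ $10.25 + 30 @ $11.10 = $8,790.35
Total COGS = $88.80 + $3,096.10 + $8,790.35 = $11,975.25
Ending inventory: 157 @ $11.10 = $1,742.70

COGS = $11,975.25; ending inventory = $1,742.70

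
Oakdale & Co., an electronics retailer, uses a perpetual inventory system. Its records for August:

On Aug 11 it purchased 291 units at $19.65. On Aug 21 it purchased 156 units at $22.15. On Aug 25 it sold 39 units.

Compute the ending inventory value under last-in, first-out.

Aug 25, 39 sold [LIFO — newest first]: 39 @ $22.15 = $863.85
Ending inventory: 291 @ $19.65 + 117 @ $22.15 = $8,309.70
Check: goods available $9,173.55 = COGS $863.85 + ending $8,309.70

Ending inventory = $8,309.70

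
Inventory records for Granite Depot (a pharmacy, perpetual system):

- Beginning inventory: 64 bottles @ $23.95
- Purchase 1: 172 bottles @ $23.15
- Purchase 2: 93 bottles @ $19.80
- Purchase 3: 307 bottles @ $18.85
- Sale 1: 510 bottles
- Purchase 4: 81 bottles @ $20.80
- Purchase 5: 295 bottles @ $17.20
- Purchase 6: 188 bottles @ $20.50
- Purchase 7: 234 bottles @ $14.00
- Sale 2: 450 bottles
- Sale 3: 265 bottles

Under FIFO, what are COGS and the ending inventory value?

COGS = $24,105.75; ending inventory = $2,926.00

Sale 1 (510) [FIFO — oldest first]: 64 @ $23.95 + 172 @ $23.15 + 93 @ $19.80 + 181 @ $18.85 = $10,767.85
Sale 2 (450) [FIFO — oldest first]: 126 @ $18.85 + 81 @ $20.80 + 243 @ $17.20 = $8,239.50
Sale 3 (265) [FIFO — oldest first]: 52 @ $17.20 + 188 @ $20.50 + 25 @ $14.00 = $5,098.40
Total COGS = $10,767.85 + $8,239.50 + $5,098.40 = $24,105.75
Ending inventory: 209 @ $14.00 = $2,926.00
Check: goods available $27,031.75 = COGS $24,105.75 + ending $2,926.00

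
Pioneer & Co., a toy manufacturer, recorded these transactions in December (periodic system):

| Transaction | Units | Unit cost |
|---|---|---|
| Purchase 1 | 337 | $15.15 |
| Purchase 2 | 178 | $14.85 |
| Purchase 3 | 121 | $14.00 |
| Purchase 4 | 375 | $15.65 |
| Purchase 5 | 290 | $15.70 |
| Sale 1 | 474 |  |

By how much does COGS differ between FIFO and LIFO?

$292.60

FIFO COGS: 337 @ $15.15 + 137 @ $14.85 = $7,140.00
LIFO COGS: 290 @ $15.70 + 184 @ $15.65 = $7,432.60
Difference = |$7,140.00 − $7,432.60| = $292.60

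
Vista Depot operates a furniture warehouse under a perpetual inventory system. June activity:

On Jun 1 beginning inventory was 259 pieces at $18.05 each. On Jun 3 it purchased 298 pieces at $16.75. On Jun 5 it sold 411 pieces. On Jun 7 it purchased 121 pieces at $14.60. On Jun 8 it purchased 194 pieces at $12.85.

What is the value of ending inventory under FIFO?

Ending inventory = $6,705.00

Jun 5, 411 sold [FIFO — oldest first]: 259 @ $18.05 + 152 @ $16.75 = $7,220.95
Ending inventory: 146 @ $16.75 + 121 @ $14.60 + 194 @ $12.85 = $6,705.00
Check: goods available $13,925.95 = COGS $7,220.95 + ending $6,705.00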